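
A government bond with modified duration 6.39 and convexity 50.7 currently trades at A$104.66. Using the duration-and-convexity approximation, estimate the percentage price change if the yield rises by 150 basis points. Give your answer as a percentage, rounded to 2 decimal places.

Duration effect: -D_mod·Δy = -6.39 × (+0.015) = -0.095850
Convexity effect: ½·C·(Δy)² = 0.5 × 50.7 × (0.015)² = +0.00570375
ΔP/P ≈ -0.095850 + 0.00570375 = -0.09014625
= -9.014625%.

-9.01%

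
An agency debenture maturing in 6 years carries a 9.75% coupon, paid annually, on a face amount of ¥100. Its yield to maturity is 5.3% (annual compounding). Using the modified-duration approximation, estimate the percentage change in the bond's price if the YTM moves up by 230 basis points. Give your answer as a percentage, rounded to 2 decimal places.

Periodic yield y = 0.053. Modified duration first:
  t   CF        PV=CF/(1+0.053)^t    t·PV
  1         9.75         9.2593         9.2593
  2         9.75         8.7932        17.5864
  3         9.75         8.3506        25.0519
  4         9.75         7.9303        31.7213
  5         9.75         7.5312        37.6559
  6       109.75        80.5071       483.0427
  Σ                    122.3717       604.3175
P = 122.3717; D_Mac = 4.93837 yrs; D_mod = 4.93837/(1+0.053) = 4.68981 yrs.
ΔP/P ≈ -D_mod · Δy = -4.68981 × (+0.023) = -0.107866 = -10.7866%.

-10.79%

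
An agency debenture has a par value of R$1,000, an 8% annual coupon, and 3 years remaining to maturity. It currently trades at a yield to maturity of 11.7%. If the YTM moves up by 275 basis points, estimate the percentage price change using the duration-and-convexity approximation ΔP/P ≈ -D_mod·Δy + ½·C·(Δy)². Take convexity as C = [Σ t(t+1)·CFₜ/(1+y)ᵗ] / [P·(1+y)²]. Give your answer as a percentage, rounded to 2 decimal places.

With y = 0.117:
  t   CF        PV=CF/(1+0.117)^t    t·PV        t(t+1)·PV
  1        80.00        71.6204        71.6204         143.2408
  2        80.00        64.1185       128.2371         384.7113
  3     1,080.00       774.9331     2,324.7994       9,299.1977
  Σ                    910.6721     2,524.6569       9,827.1498
P = 910.6721; D_Mac = 2.77230 yrs; D_mod = 2.48192 yrs; C = 8.64887.
Duration effect: -2.48192 × (+0.0275) = -0.068253
Convexity effect: 0.5 × 8.64887 × (0.0275)² = +0.0032704
ΔP/P ≈ -0.068253 + 0.0032704 = -0.064982 = -6.4982%.

-6.50%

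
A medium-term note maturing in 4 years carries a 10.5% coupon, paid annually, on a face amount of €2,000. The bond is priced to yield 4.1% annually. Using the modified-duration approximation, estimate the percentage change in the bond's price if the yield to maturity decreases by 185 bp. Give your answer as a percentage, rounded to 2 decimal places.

Periodic yield y = 0.041. Modified duration first:
  t   CF        PV=CF/(1+0.041)^t    t·PV
  1       210.00       201.7291       201.7291
  2       210.00       193.7840       387.5679
  3       210.00       186.1517       558.4552
  4     2,210.00     1,881.8689     7,527.4754
  Σ                  2,463.5337     8,675.2277
P = 2,463.5337; D_Mac = 3.52146 yrs; D_mod = 3.52146/(1+0.041) = 3.38276 yrs.
ΔP/P ≈ -D_mod · Δy = -3.38276 × (-0.0185) = +0.062581 = +6.2581%.

+6.26%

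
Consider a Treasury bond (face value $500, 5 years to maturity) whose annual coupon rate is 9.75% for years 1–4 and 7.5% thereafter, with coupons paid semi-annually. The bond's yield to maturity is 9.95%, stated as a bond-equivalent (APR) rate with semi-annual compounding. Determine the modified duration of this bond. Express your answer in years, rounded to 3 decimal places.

Periodic yield y = 0.04975. First find Macaulay duration:
  t   CF        PV=CF/(1+0.04975)^t    t·PV
  1       24.375        23.2198        23.2198
  2       24.375        22.1194        44.2388
  3       24.375        21.0711        63.2133
  4       24.375        20.0725        80.2899
  5       24.375        19.1212        95.6060
  6       24.375        18.2150       109.2900
  7       24.375        17.3518       121.4623
  8       24.375        16.5294       132.2353
  9       18.750        12.1123       109.0111
  10     518.750       319.2268     3,192.2675
  Σ                    489.0392     3,970.8341
P = 489.0392; Macaulay duration = 3,970.8341 / 489.0392 = 8.11966 half-year periods = 4.05983 years.
Modified duration = D_Mac / (1 + y) = 4.05983 / 1.04975 = 3.86743 years.

3.867 years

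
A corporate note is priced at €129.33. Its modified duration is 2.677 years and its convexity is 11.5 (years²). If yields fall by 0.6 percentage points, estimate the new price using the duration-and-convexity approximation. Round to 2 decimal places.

Duration effect: -D_mod·Δy = -2.677 × (-0.006) = +0.016062
Convexity effect: ½·C·(Δy)² = 0.5 × 11.5 × (-0.006)² = +0.0002070
ΔP/P ≈ +0.016062 + 0.0002070 = +0.016269
New price ≈ 129.33 × (1 + 0.016269) = 131.43406977.

€131.43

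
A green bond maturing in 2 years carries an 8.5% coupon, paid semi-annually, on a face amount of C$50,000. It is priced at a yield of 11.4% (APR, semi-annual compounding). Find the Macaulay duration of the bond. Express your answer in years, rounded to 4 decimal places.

Periodic yield y = 0.057. Discount each cash flow and weight by its period:
  t   CF        PV=CF/(1+0.057)^t    t·PV
  1     2,125.00     2,010.4068     2,010.4068
  2     2,125.00     1,901.9932     3,803.9864
  3     2,125.00     1,799.4259     5,398.2778
  4    52,125.00    41,758.6181   167,034.4726
  Σ                 47,470.4441   178,247.1435
Price P = Σ PV = 47,470.4441.
Macaulay duration = Σ(t·PV) / P = 178,247.1435 / 47,470.4441 = 3.75491 half-year periods.
In years: 3.75491 / 2 = 1.87745 years.

1.8775 years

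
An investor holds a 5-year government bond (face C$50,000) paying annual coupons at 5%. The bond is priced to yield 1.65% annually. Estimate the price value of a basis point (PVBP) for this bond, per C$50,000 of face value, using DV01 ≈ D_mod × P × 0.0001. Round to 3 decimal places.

C$26.137

Periodic yield y = 0.0165.
  t   CF        PV=CF/(1+0.0165)^t    t·PV
  1     2,500.00     2,459.4196     2,459.4196
  2     2,500.00     2,419.4979     4,838.9957
  3     2,500.00     2,380.2242     7,140.6725
  4     2,500.00     2,341.5880     9,366.3518
  5    52,500.00    48,375.1571   241,875.7856
  Σ                 57,975.8867   265,681.2252
P = 57,975.8867; D_Mac = 4.58262 yrs; D_mod = 4.50823 yrs.
DV01 ≈ 4.50823 × 57,975.8867 × 0.0001 = 26.136864.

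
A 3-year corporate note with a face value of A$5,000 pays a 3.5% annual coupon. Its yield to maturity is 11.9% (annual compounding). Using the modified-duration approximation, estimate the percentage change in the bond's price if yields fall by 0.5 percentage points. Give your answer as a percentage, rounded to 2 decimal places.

Periodic yield y = 0.119. Modified duration first:
  t   CF        PV=CF/(1+0.119)^t    t·PV
  1       175.00       156.3896       156.3896
  2       175.00       139.7584       279.5168
  3     5,175.00     3,693.3468    11,080.0405
  Σ                  3,989.4949    11,515.9469
P = 3,989.4949; D_Mac = 2.88657 yrs; D_mod = 2.88657/(1+0.119) = 2.57960 yrs.
ΔP/P ≈ -D_mod · Δy = -2.57960 × (-0.005) = +0.012898 = +1.2898%.

+1.29%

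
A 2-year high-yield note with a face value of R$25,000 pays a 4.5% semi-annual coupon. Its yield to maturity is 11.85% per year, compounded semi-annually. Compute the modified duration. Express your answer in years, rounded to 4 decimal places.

1.8217 years

Periodic yield y = 0.05925. First find Macaulay duration:
  t   CF        PV=CF/(1+0.05925)^t    t·PV
  1       562.50       531.0361       531.0361
  2       562.50       501.3322     1,002.6644
  3       562.50       473.2898     1,419.8693
  4    25,562.50    20,305.3011    81,221.2045
  Σ                 21,810.9592    84,174.7743
P = 21,810.9592; Macaulay duration = 84,174.7743 / 21,810.9592 = 3.85929 half-year periods = 1.92964 years.
Modified duration = D_Mac / (1 + y) = 1.92964 / 1.05925 = 1.82171 years.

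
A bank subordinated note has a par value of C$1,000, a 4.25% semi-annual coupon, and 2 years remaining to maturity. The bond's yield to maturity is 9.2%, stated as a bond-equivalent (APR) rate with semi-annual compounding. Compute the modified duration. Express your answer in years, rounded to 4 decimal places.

1.8500 years

Periodic yield y = 0.046. First find Macaulay duration:
  t   CF        PV=CF/(1+0.046)^t    t·PV
  1        21.25        20.3155        20.3155
  2        21.25        19.4221        38.8441
  3        21.25        18.5679        55.7038
  4     1,021.25       853.1106     3,412.4423
  Σ                    911.4161     3,527.3058
P = 911.4161; Macaulay duration = 3,527.3058 / 911.4161 = 3.87014 half-year periods = 1.93507 years.
Modified duration = D_Mac / (1 + y) = 1.93507 / 1.046 = 1.84997 years.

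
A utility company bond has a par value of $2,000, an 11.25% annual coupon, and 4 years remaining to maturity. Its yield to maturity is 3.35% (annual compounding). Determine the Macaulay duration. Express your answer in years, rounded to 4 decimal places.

Periodic yield y = 0.0335. Discount each cash flow and weight by its year:
  t   CF        PV=CF/(1+0.0335)^t    t·PV
  1       225.00       217.7068       217.7068
  2       225.00       210.6500       421.3001
  3       225.00       203.8220       611.4660
  4     2,225.00     1,950.2401     7,800.9606
  Σ                  2,582.4190     9,051.4335
Price P = Σ PV = 2,582.4190.
Macaulay duration = Σ(t·PV) / P = 9,051.4335 / 2,582.4190 = 3.50502 years.

3.5050 years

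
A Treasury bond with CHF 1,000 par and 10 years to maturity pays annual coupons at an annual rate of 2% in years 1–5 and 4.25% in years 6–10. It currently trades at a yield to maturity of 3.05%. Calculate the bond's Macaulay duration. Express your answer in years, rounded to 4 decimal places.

Periodic yield y = 0.0305. Discount each cash flow and weight by its year:
  t   CF        PV=CF/(1+0.0305)^t    t·PV
  1        20.00        19.4081        19.4081
  2        20.00        18.8336        37.6673
  3        20.00        18.2762        54.8286
  4        20.00        17.7353        70.9411
  5        20.00        17.2104        86.0518
  6        42.50        35.4896       212.9375
  7        42.50        34.4392       241.0743
  8        42.50        33.4199       267.3591
  9        42.50        32.4307       291.8767
  10    1,042.50       771.9623     7,719.6232
  Σ                    999.2053     9,001.7677
Price P = Σ PV = 999.2053.
Macaulay duration = Σ(t·PV) / P = 9,001.7677 / 999.2053 = 9.00893 years.

9.0089 years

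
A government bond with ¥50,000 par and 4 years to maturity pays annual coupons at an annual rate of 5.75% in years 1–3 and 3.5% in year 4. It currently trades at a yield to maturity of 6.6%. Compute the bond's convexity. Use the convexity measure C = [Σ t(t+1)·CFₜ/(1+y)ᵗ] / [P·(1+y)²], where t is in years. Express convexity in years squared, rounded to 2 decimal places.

15.70

With y = 0.066:
  t   CF        PV=CF/(1+0.066)^t    t·PV        t(t+1)·PV
  1     2,875.00     2,696.9981     2,696.9981       5,393.9962
  2     2,875.00     2,530.0170     5,060.0340      15,180.1020
  3     2,875.00     2,373.3743     7,120.1229      28,480.4916
  4    51,750.00    40,075.7386   160,302.9545     801,514.7723
  Σ                 47,676.1280   175,180.1095     850,569.3622
P = 47,676.1280.
Convexity = Σ t(t+1)·PV / [P·(1+y)²] = 850,569.3622 / (47,676.1280 × 1.136356) = 15.69981.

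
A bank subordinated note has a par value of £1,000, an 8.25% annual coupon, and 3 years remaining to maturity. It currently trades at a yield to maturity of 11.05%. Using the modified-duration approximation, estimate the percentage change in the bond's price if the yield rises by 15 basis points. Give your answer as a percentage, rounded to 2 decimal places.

-0.37%

Periodic yield y = 0.1105. Modified duration first:
  t   CF        PV=CF/(1+0.1105)^t    t·PV
  1        82.50        74.2909        74.2909
  2        82.50        66.8986       133.7971
  3     1,082.50       790.4460     2,371.3381
  Σ                    931.6354     2,579.4261
P = 931.6354; D_Mac = 2.76871 yrs; D_mod = 2.76871/(1+0.1105) = 2.49321 yrs.
ΔP/P ≈ -D_mod · Δy = -2.49321 × (+0.0015) = -0.003740 = -0.3740%.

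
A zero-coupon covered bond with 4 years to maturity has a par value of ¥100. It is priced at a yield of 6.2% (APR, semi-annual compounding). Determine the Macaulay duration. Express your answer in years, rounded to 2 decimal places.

4.00 years

A zero-coupon bond has a single cash flow at maturity, so its Macaulay duration equals its maturity: 4 years.
(Equivalently: 8 semi-annual periods ÷ 2 = 4 years.)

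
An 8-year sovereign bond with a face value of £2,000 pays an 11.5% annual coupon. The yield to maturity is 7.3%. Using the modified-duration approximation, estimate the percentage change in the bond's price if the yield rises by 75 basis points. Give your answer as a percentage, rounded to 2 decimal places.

-4.12%

Periodic yield y = 0.073. Modified duration first:
  t   CF        PV=CF/(1+0.073)^t    t·PV
  1       230.00       214.3523       214.3523
  2       230.00       199.7691       399.5383
  3       230.00       186.1781       558.5344
  4       230.00       173.5118       694.0471
  5       230.00       161.7072       808.5358
  6       230.00       150.7056       904.2338
  7       230.00       140.4526       983.1682
  8     2,230.00     1,269.1329    10,153.0628
  Σ                  2,495.8096    14,715.4727
P = 2,495.8096; D_Mac = 5.89607 yrs; D_mod = 5.89607/(1+0.073) = 5.49494 yrs.
ΔP/P ≈ -D_mod · Δy = -5.49494 × (+0.0075) = -0.041212 = -4.1212%.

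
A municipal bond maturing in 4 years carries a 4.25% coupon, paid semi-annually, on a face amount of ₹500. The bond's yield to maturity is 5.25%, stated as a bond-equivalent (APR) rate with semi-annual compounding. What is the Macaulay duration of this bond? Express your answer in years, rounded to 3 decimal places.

3.714 years

Periodic yield y = 0.02625. Discount each cash flow and weight by its period:
  t   CF        PV=CF/(1+0.02625)^t    t·PV
  1       10.625        10.3532        10.3532
  2       10.625        10.0884        20.1768
  3       10.625         9.8304        29.4911
  4       10.625         9.5789        38.3157
  5       10.625         9.3339        46.6695
  6       10.625         9.0952        54.5709
  7       10.625         8.8625        62.0376
  8      510.625       415.0273     3,320.2188
  Σ                    482.1698     3,581.8335
Price P = Σ PV = 482.1698.
Macaulay duration = Σ(t·PV) / P = 3,581.8335 / 482.1698 = 7.42857 half-year periods.
In years: 7.42857 / 2 = 3.71429 years.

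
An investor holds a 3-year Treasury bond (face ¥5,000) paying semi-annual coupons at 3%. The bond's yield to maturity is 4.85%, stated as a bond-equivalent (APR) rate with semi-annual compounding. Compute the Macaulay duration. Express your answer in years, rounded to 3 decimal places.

2.888 years

Periodic yield y = 0.02425. Discount each cash flow and weight by its period:
  t   CF        PV=CF/(1+0.02425)^t    t·PV
  1        75.00        73.2243        73.2243
  2        75.00        71.4907       142.9813
  3        75.00        69.7981       209.3942
  4        75.00        68.1455       272.5821
  5        75.00        66.5321       332.6606
  6     5,075.00     4,395.4183    26,372.5097
  Σ                  4,744.6090    27,403.3523
Price P = Σ PV = 4,744.6090.
Macaulay duration = Σ(t·PV) / P = 27,403.3523 / 4,744.6090 = 5.77568 half-year periods.
In years: 5.77568 / 2 = 2.88784 years.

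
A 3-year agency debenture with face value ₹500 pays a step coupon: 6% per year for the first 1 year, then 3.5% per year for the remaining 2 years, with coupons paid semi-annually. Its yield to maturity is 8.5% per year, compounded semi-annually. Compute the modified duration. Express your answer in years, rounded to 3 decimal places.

Periodic yield y = 0.0425. First find Macaulay duration:
  t   CF        PV=CF/(1+0.0425)^t    t·PV
  1        15.00        14.3885        14.3885
  2        15.00        13.8019        27.6038
  3         8.75         7.7229        23.1687
  4         8.75         7.4080        29.6322
  5         8.75         7.1060        35.5302
  6       508.75       396.3219     2,377.9312
  Σ                    446.7492     2,508.2546
P = 446.7492; Macaulay duration = 2,508.2546 / 446.7492 = 5.61446 half-year periods = 2.80723 years.
Modified duration = D_Mac / (1 + y) = 2.80723 / 1.0425 = 2.69279 years.

2.693 years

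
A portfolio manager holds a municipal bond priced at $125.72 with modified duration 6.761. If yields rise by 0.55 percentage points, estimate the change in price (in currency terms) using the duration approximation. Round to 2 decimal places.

-$4.67

Duration approximation: ΔP/P ≈ -D_mod · Δy = -6.761 × (+0.0055) = -0.0371855.
ΔP ≈ 125.72 × (-0.0371855) = -4.67496106.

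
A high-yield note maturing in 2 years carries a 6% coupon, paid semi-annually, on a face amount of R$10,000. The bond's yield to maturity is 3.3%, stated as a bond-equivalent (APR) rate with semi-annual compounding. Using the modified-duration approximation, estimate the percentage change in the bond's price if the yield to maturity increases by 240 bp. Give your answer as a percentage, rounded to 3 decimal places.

Periodic yield y = 0.0165. Modified duration first:
  t   CF        PV=CF/(1+0.0165)^t    t·PV
  1       300.00       295.1303       295.1303
  2       300.00       290.3397       580.6795
  3       300.00       285.6269       856.8807
  4    10,300.00     9,647.3424    38,589.3696
  Σ                 10,518.4394    40,322.0602
P = 10,518.4394; D_Mac = 3.83346 half-year periods = 1.91673 yrs; D_mod = 1.91673/(1+0.0165) = 1.88562 yrs.
ΔP/P ≈ -D_mod · Δy = -1.88562 × (+0.024) = -0.045255 = -4.5255%.

-4.525%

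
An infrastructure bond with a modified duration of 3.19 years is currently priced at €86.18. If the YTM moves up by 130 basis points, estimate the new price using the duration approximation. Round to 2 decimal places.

Duration approximation: ΔP/P ≈ -D_mod · Δy = -3.19 × (+0.013) = -0.041470.
New price ≈ 86.18 × (1 - 0.041470) = 82.6061154.

€82.61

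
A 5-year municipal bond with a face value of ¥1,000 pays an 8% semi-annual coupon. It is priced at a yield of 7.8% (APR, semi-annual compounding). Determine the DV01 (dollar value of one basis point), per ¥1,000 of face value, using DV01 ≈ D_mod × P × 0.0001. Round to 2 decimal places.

¥0.41

Periodic yield y = 0.039.
  t   CF        PV=CF/(1+0.039)^t    t·PV
  1        40.00        38.4986        38.4986
  2        40.00        37.0535        74.1069
  3        40.00        35.6626       106.9879
  4        40.00        34.3240       137.2960
  5        40.00        33.0356       165.1780
  6        40.00        31.7956       190.7735
  7        40.00        30.6021       214.2147
  8        40.00        29.4534       235.6273
  9        40.00        28.3478       255.1306
  10    1,040.00       709.3782     7,093.7824
  Σ                  1,008.1514     8,511.5958
P = 1,008.1514; D_Mac = 8.44278 half-year periods = 4.22139 yrs; D_mod = 4.06293 yrs.
DV01 ≈ 4.06293 × 1,008.1514 × 0.0001 = 0.409605.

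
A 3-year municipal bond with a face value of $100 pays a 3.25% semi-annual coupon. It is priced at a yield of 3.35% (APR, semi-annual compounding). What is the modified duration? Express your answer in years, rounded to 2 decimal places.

Periodic yield y = 0.01675. First find Macaulay duration:
  t   CF        PV=CF/(1+0.01675)^t    t·PV
  1        1.625         1.5982         1.5982
  2        1.625         1.5719         3.1438
  3        1.625         1.5460         4.6380
  4        1.625         1.5205         6.0821
  5        1.625         1.4955         7.4774
  6      101.625        91.9847       551.9080
  Σ                     99.7168       574.8477
P = 99.7168; Macaulay duration = 574.8477 / 99.7168 = 5.76480 half-year periods = 2.88240 years.
Modified duration = D_Mac / (1 + y) = 2.88240 / 1.01675 = 2.83492 years.

2.83 years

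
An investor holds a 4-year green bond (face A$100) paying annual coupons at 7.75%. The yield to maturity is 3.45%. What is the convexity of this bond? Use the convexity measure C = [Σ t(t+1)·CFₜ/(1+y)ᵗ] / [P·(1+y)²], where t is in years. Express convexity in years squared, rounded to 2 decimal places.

16.33

With y = 0.0345:
  t   CF        PV=CF/(1+0.0345)^t    t·PV        t(t+1)·PV
  1         7.75         7.4915         7.4915          14.9831
  2         7.75         7.2417        14.4834          43.4502
  3         7.75         7.0002        21.0006          84.0024
  4       107.75        94.0796       376.3183       1,881.5913
  Σ                    115.8130       419.2938       2,024.0269
P = 115.8130.
Convexity = Σ t(t+1)·PV / [P·(1+y)²] = 2,024.0269 / (115.8130 × 1.070190) = 16.33044.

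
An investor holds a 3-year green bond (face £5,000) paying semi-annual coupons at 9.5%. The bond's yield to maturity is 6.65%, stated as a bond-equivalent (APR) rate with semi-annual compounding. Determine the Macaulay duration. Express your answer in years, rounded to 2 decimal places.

Periodic yield y = 0.03325. Discount each cash flow and weight by its period:
  t   CF        PV=CF/(1+0.03325)^t    t·PV
  1       237.50       229.8572       229.8572
  2       237.50       222.4604       444.9209
  3       237.50       215.3017       645.9050
  4       237.50       208.3732       833.4930
  5       237.50       201.6678     1,008.3390
  6     5,237.50     4,304.1912    25,825.1470
  Σ                  5,381.8515    28,987.6621
Price P = Σ PV = 5,381.8515.
Macaulay duration = Σ(t·PV) / P = 28,987.6621 / 5,381.8515 = 5.38619 half-year periods.
In years: 5.38619 / 2 = 2.69309 years.

2.69 years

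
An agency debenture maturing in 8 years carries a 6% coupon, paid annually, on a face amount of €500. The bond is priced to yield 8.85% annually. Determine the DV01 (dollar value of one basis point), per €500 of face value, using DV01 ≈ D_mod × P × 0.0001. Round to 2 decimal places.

€0.25

Periodic yield y = 0.0885.
  t   CF        PV=CF/(1+0.0885)^t    t·PV
  1        30.00        27.5609        27.5609
  2        30.00        25.3200        50.6401
  3        30.00        23.2614        69.7842
  4        30.00        21.3701        85.4806
  5        30.00        19.6327        98.1633
  6        30.00        18.0364       108.2186
  7        30.00        16.5700       115.9899
  8       530.00       268.9357     2,151.4853
  Σ                    420.6872     2,707.3229
P = 420.6872; D_Mac = 6.43548 yrs; D_mod = 5.91224 yrs.
DV01 ≈ 5.91224 × 420.6872 × 0.0001 = 0.248721.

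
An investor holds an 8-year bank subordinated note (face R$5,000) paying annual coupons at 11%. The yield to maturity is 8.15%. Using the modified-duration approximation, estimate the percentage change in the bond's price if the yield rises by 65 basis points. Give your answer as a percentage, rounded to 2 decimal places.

-3.54%

Periodic yield y = 0.0815. Modified duration first:
  t   CF        PV=CF/(1+0.0815)^t    t·PV
  1       550.00       508.5529       508.5529
  2       550.00       470.2293       940.4585
  3       550.00       434.7936     1,304.3807
  4       550.00       402.0283     1,608.1131
  5       550.00       371.7321     1,858.6605
  6       550.00       343.7190     2,062.3140
  7       550.00       317.8169     2,224.7185
  8     5,550.00     2,965.3830    23,723.0640
  Σ                  5,814.2551    34,230.2623
P = 5,814.2551; D_Mac = 5.88730 yrs; D_mod = 5.88730/(1+0.0815) = 5.44364 yrs.
ΔP/P ≈ -D_mod · Δy = -5.44364 × (+0.0065) = -0.035384 = -3.5384%.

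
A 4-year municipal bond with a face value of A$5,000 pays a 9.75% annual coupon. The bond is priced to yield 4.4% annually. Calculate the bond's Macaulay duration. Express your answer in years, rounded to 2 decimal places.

Periodic yield y = 0.044. Discount each cash flow and weight by its year:
  t   CF        PV=CF/(1+0.044)^t    t·PV
  1       487.50       466.9540       466.9540
  2       487.50       447.2740       894.5479
  3       487.50       428.4233     1,285.2700
  4     5,487.50     4,619.2614    18,477.0456
  Σ                  5,961.9127    21,123.8176
Price P = Σ PV = 5,961.9127.
Macaulay duration = Σ(t·PV) / P = 21,123.8176 / 5,961.9127 = 3.54313 years.

3.54 years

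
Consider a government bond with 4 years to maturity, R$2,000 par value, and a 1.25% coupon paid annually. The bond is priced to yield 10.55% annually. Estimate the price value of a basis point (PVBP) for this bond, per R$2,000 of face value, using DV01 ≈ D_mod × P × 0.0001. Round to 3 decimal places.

R$0.501

Periodic yield y = 0.1055.
  t   CF        PV=CF/(1+0.1055)^t    t·PV
  1        25.00        22.6142        22.6142
  2        25.00        20.4561        40.9122
  3        25.00        18.5039        55.5118
  4     2,025.00     1,355.7825     5,423.1302
  Σ                  1,417.3568     5,542.1683
P = 1,417.3568; D_Mac = 3.91021 yrs; D_mod = 3.53705 yrs.
DV01 ≈ 3.53705 × 1,417.3568 × 0.0001 = 0.501327.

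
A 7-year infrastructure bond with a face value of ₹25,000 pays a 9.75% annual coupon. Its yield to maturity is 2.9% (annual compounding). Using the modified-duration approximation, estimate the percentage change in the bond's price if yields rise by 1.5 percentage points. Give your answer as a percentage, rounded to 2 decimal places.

Periodic yield y = 0.029. Modified duration first:
  t   CF        PV=CF/(1+0.029)^t    t·PV
  1     2,437.50     2,368.8047     2,368.8047
  2     2,437.50     2,302.0453     4,604.0907
  3     2,437.50     2,237.1675     6,711.5025
  4     2,437.50     2,174.1181     8,696.4723
  5     2,437.50     2,112.8455    10,564.2277
  6     2,437.50     2,053.2999    12,319.7991
  7    27,437.50    22,461.4048   157,229.8334
  Σ                 35,709.6857   202,494.7304
P = 35,709.6857; D_Mac = 5.67058 yrs; D_mod = 5.67058/(1+0.029) = 5.51077 yrs.
ΔP/P ≈ -D_mod · Δy = -5.51077 × (+0.015) = -0.082662 = -8.2662%.

-8.27%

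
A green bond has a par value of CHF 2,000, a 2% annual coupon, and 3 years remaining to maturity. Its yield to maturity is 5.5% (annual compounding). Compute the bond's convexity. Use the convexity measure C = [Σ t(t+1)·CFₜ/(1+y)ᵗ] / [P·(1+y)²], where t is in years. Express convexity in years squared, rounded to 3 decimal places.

With y = 0.055:
  t   CF        PV=CF/(1+0.055)^t    t·PV        t(t+1)·PV
  1        40.00        37.9147        37.9147          75.8294
  2        40.00        35.9381        71.8762         215.6286
  3     2,040.00     1,737.2919     5,211.8756      20,847.5025
  Σ                  1,811.1447     5,321.6665      21,138.9605
P = 1,811.1447.
Convexity = Σ t(t+1)·PV / [P·(1+y)²] = 21,138.9605 / (1,811.1447 × 1.113025) = 10.48638.

10.486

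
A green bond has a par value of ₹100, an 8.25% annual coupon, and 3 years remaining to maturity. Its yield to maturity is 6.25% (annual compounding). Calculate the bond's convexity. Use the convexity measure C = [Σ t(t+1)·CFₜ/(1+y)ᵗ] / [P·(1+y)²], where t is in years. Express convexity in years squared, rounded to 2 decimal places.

With y = 0.0625:
  t   CF        PV=CF/(1+0.0625)^t    t·PV        t(t+1)·PV
  1         8.25         7.7647         7.7647          15.5294
  2         8.25         7.3080        14.6159          43.8478
  3       108.25        90.2487       270.7462       1,082.9847
  Σ                    105.3214       293.1268       1,142.3619
P = 105.3214.
Convexity = Σ t(t+1)·PV / [P·(1+y)²] = 1,142.3619 / (105.3214 × 1.128906) = 9.60792.

9.61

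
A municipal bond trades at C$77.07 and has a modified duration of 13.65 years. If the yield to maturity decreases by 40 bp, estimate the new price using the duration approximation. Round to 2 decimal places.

Duration approximation: ΔP/P ≈ -D_mod · Δy = -13.65 × (-0.004) = +0.054600.
New price ≈ 77.07 × (1 + 0.054600) = 81.278022.

C$81.28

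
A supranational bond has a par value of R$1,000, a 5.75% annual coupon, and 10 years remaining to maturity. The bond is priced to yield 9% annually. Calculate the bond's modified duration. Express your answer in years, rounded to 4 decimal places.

6.9490 years

Periodic yield y = 0.09. First find Macaulay duration:
  t   CF        PV=CF/(1+0.09)^t    t·PV
  1        57.50        52.7523        52.7523
  2        57.50        48.3966        96.7932
  3        57.50        44.4006       133.2017
  4        57.50        40.7344       162.9378
  5        57.50        37.3711       186.8553
  6        57.50        34.2854       205.7122
  7        57.50        31.4545       220.1813
  8        57.50        28.8573       230.8585
  9        57.50        26.4746       238.2714
  10    1,057.50       446.6994     4,466.9943
  Σ                    791.4261     5,994.5579
P = 791.4261; Macaulay duration = 5,994.5579 / 791.4261 = 7.57437 years.
Modified duration = D_Mac / (1 + y) = 7.57437 / 1.09 = 6.94897 years.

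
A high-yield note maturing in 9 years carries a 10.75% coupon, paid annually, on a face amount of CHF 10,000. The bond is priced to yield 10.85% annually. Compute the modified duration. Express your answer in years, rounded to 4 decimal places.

Periodic yield y = 0.1085. First find Macaulay duration:
  t   CF        PV=CF/(1+0.1085)^t    t·PV
  1     1,075.00       969.7790       969.7790
  2     1,075.00       874.8570     1,749.7140
  3     1,075.00       789.2260     2,367.6779
  4     1,075.00       711.9765     2,847.9061
  5     1,075.00       642.2882     3,211.4412
  6     1,075.00       579.4211     3,476.5264
  7     1,075.00       522.7073     3,658.9512
  8     1,075.00       471.5447     3,772.3577
  9    11,075.00     4,382.5054    39,442.5484
  Σ                  9,944.3052    61,496.9020
P = 9,944.3052; Macaulay duration = 61,496.9020 / 9,944.3052 = 6.18413 years.
Modified duration = D_Mac / (1 + y) = 6.18413 / 1.1085 = 5.57883 years.

5.5788 years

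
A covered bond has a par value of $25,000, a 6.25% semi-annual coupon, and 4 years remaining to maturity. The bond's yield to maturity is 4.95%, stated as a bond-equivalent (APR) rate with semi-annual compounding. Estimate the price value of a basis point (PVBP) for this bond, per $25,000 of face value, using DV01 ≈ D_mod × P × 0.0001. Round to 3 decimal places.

Periodic yield y = 0.02475.
  t   CF        PV=CF/(1+0.02475)^t    t·PV
  1       781.25       762.3811       762.3811
  2       781.25       743.9679     1,487.9357
  3       781.25       725.9994     2,177.9981
  4       781.25       708.4649     2,833.8595
  5       781.25       691.3539     3,456.7693
  6       781.25       674.6561     4,047.9368
  7       781.25       658.3617     4,608.5317
  8    25,781.25    21,201.2054   169,609.6435
  Σ                 26,166.3903   188,985.0557
P = 26,166.3903; D_Mac = 7.22244 half-year periods = 3.61122 yrs; D_mod = 3.52400 yrs.
DV01 ≈ 3.52400 × 26,166.3903 × 0.0001 = 9.221032.

$9.221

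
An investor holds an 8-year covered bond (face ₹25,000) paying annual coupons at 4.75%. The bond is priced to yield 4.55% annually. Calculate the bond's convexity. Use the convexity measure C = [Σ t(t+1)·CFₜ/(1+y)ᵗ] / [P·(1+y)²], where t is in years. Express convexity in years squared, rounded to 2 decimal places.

53.36

With y = 0.0455:
  t   CF        PV=CF/(1+0.0455)^t    t·PV        t(t+1)·PV
  1     1,187.50     1,135.8202     1,135.8202       2,271.6404
  2     1,187.50     1,086.3895     2,172.7789       6,518.3368
  3     1,187.50     1,039.1100     3,117.3299      12,469.3195
  4     1,187.50       993.8881     3,975.5522      19,877.7610
  5     1,187.50       950.6342     4,753.1710      28,519.0259
  6     1,187.50       909.2627     5,455.5764      38,189.0351
  7     1,187.50       869.6918     6,087.8424      48,702.7389
  8    26,187.50    18,344.3253   146,754.6024   1,320,791.4214
  Σ                 25,329.1217   173,452.6734   1,477,339.2790
P = 25,329.1217.
Convexity = Σ t(t+1)·PV / [P·(1+y)²] = 1,477,339.2790 / (25,329.1217 × 1.093070) = 53.35954.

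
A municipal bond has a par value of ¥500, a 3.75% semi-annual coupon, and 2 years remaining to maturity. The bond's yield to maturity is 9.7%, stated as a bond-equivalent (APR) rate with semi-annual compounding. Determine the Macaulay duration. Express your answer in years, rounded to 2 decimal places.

Periodic yield y = 0.0485. Discount each cash flow and weight by its period:
  t   CF        PV=CF/(1+0.0485)^t    t·PV
  1        9.375         8.9413         8.9413
  2        9.375         8.5277        17.0555
  3        9.375         8.1333        24.3999
  4      509.375       421.4673     1,685.8692
  Σ                    447.0697     1,736.2659
Price P = Σ PV = 447.0697.
Macaulay duration = Σ(t·PV) / P = 1,736.2659 / 447.0697 = 3.88366 half-year periods.
In years: 3.88366 / 2 = 1.94183 years.

1.94 years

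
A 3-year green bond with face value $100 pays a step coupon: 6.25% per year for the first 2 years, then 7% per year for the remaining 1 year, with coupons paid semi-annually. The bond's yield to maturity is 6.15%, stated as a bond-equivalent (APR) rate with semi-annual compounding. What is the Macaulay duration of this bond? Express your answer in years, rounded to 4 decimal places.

Periodic yield y = 0.03075. Discount each cash flow and weight by its period:
  t   CF        PV=CF/(1+0.03075)^t    t·PV
  1        3.125         3.0318         3.0318
  2        3.125         2.9413         5.8827
  3        3.125         2.8536         8.5607
  4        3.125         2.7684        11.0738
  5        3.500         3.0082        15.0408
  6      103.500        86.3019       517.8113
  Σ                    100.9052       561.4011
Price P = Σ PV = 100.9052.
Macaulay duration = Σ(t·PV) / P = 561.4011 / 100.9052 = 5.56365 half-year periods.
In years: 5.56365 / 2 = 2.78183 years.

2.7818 years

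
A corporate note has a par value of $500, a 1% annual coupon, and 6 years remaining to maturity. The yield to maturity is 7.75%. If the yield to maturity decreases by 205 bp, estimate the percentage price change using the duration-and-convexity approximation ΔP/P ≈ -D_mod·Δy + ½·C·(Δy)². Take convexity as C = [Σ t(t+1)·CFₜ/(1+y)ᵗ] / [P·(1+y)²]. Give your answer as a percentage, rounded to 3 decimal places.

With y = 0.0775:
  t   CF        PV=CF/(1+0.0775)^t    t·PV        t(t+1)·PV
  1         5.00         4.6404         4.6404           9.2807
  2         5.00         4.3066         8.6132          25.8397
  3         5.00         3.9969        11.9906          47.9622
  4         5.00         3.7094        14.8375          74.1875
  5         5.00         3.4426        17.2129         103.2773
  6       505.00       322.6916     1,936.1498      13,553.0486
  Σ                    342.7874     1,993.4443      13,813.5960
P = 342.7874; D_Mac = 5.81540 yrs; D_mod = 5.39712 yrs; C = 34.70942.
Duration effect: -5.39712 × (-0.0205) = +0.110641
Convexity effect: 0.5 × 34.70942 × (-0.0205)² = +0.0072933
ΔP/P ≈ +0.110641 + 0.0072933 = +0.117934 = +11.7934%.

+11.793%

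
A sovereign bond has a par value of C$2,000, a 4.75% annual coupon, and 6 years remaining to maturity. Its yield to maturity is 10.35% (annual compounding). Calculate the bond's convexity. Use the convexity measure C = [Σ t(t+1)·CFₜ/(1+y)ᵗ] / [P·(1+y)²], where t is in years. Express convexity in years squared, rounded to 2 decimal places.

With y = 0.1035:
  t   CF        PV=CF/(1+0.1035)^t    t·PV        t(t+1)·PV
  1        95.00        86.0897        86.0897         172.1794
  2        95.00        78.0151       156.0303         468.0909
  3        95.00        70.6979       212.0937         848.3750
  4        95.00        64.0670       256.2679       1,281.3396
  5        95.00        58.0580       290.2899       1,741.7394
  6     2,095.00     1,160.2458     6,961.4748      48,730.3233
  Σ                  1,517.1735     7,962.2463      53,242.0476
P = 1,517.1735.
Convexity = Σ t(t+1)·PV / [P·(1+y)²] = 53,242.0476 / (1,517.1735 × 1.217712) = 28.81873.

28.82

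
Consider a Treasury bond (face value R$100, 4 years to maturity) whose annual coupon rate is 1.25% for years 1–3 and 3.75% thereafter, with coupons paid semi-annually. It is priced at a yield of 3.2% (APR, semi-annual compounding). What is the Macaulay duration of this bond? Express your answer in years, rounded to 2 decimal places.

3.91 years

Periodic yield y = 0.016. Discount each cash flow and weight by its period:
  t   CF        PV=CF/(1+0.016)^t    t·PV
  1        0.625         0.6152         0.6152
  2        0.625         0.6055         1.2109
  3        0.625         0.5959         1.7878
  4        0.625         0.5866         2.3462
  5        0.625         0.5773         2.8866
  6        0.625         0.5682         3.4093
  7        1.875         1.6778        11.7447
  8      101.875        89.7259       717.8074
  Σ                     94.9524       741.8082
Price P = Σ PV = 94.9524.
Macaulay duration = Σ(t·PV) / P = 741.8082 / 94.9524 = 7.81242 half-year periods.
In years: 7.81242 / 2 = 3.90621 years.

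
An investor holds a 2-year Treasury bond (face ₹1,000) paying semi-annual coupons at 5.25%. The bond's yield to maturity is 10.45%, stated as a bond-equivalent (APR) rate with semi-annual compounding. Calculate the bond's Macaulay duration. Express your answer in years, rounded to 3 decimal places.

Periodic yield y = 0.05225. Discount each cash flow and weight by its period:
  t   CF        PV=CF/(1+0.05225)^t    t·PV
  1        26.25        24.9465        24.9465
  2        26.25        23.7078        47.4156
  3        26.25        22.5306        67.5918
  4     1,026.25       837.1002     3,348.4007
  Σ                    908.2851     3,488.3546
Price P = Σ PV = 908.2851.
Macaulay duration = Σ(t·PV) / P = 3,488.3546 / 908.2851 = 3.84059 half-year periods.
In years: 3.84059 / 2 = 1.92030 years.

1.920 years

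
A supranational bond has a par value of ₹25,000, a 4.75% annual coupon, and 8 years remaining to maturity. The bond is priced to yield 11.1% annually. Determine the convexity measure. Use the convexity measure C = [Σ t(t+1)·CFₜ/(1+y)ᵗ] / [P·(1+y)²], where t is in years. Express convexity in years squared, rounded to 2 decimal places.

With y = 0.111:
  t   CF        PV=CF/(1+0.111)^t    t·PV        t(t+1)·PV
  1     1,187.50     1,068.8569     1,068.8569       2,137.7138
  2     1,187.50       962.0674     1,924.1348       5,772.4044
  3     1,187.50       865.9473     2,597.8418      10,391.3671
  4     1,187.50       779.4305     3,117.7219      15,588.6095
  5     1,187.50       701.5576     3,507.7879      21,046.7275
  6     1,187.50       631.4650     3,788.7898      26,521.5288
  7     1,187.50       568.3753     3,978.6272      31,829.0175
  8    26,187.50    11,281.8824    90,255.0593     812,295.5335
  Σ                 16,859.5823   110,238.8196     925,582.9021
P = 16,859.5823.
Convexity = Σ t(t+1)·PV / [P·(1+y)²] = 925,582.9021 / (16,859.5823 × 1.234321) = 44.47750.

44.48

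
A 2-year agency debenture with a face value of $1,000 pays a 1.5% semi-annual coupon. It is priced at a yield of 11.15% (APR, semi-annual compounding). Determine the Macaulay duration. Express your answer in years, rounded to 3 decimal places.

1.975 years

Periodic yield y = 0.05575. Discount each cash flow and weight by its period:
  t   CF        PV=CF/(1+0.05575)^t    t·PV
  1         7.50         7.1040         7.1040
  2         7.50         6.7288        13.4576
  3         7.50         6.3735        19.1205
  4     1,007.50       810.9624     3,243.8494
  Σ                    831.1686     3,283.5315
Price P = Σ PV = 831.1686.
Macaulay duration = Σ(t·PV) / P = 3,283.5315 / 831.1686 = 3.95050 half-year periods.
In years: 3.95050 / 2 = 1.97525 years.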